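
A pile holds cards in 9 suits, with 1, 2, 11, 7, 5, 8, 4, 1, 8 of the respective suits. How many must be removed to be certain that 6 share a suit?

34

In the worst case you take as many as possible of each suit without reaching 6: 1 + 2 + 5 + 5 + 5 + 5 + 4 + 1 + 5 = 33.
The next one must give 6 of some suit, so 33 + 1 = 34.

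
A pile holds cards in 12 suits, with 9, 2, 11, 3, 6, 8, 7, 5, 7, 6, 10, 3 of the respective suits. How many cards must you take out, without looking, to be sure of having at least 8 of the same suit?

In the worst case you take as many as possible of each suit without reaching 8: 7 + 2 + 7 + 3 + 6 + 7 + 7 + 5 + 7 + 6 + 7 + 3 = 67.
The next one must give 8 of some suit, so 67 + 1 = 68.

68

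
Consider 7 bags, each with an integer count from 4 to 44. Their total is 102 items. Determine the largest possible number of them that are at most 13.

Suppose k of them are at most 13. Those contribute at most 13 each and the rest at most 44 each.
So the total is at most 13k + 44(7 − k) = 308 − 31k. This must still be ≥ 102, so k ≤ 6.
k = 6 is achieved by 6 values at 13 and 1 at 44, total 122; lower one of the 44's by 20 (still > 13) to reach 102.

6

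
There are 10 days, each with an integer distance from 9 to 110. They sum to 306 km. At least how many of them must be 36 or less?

3

If only k of them are at most 36, the other 10 − k are at least 37, so the total is at least (10 − k)·37 + k·9.
This is ≤ 306, so (10 − k)·37 + 9k ≤ 306, which gives k ≥ 3.
Exactly 3 works: 3 values at 9 and 7 at 37 total 286; raise one of the low values by 20 (still ≤ 36) to hit 306.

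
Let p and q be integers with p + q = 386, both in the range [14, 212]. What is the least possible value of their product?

Since p + q is fixed, pushing one of them to its bound minimizes the product.
The extreme feasible split is p = 174, q = 212, giving pq = 36888.

36888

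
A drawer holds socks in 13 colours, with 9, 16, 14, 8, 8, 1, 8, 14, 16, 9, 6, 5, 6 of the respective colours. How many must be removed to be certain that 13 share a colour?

In the worst case you take as many as possible of each colour without reaching 13: 9 + 12 + 12 + 8 + 8 + 1 + 8 + 12 + 12 + 9 + 6 + 5 + 6 = 108.
The next one must give 13 of some colour, so 108 + 1 = 109.

109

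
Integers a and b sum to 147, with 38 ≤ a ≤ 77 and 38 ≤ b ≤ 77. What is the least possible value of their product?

For a fixed sum, ab is smallest when a and b are as far apart as possible.
At the endpoint a = 70, b = 147 − 70 = 77, so ab = 70 × 77 = 5390.

5390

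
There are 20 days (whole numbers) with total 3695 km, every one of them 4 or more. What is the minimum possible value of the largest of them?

The 20 values sum to 3695, so their maximum is at least ⌈3695/20⌉ = 185.
Equality holds with 15 values of 185 and 5 values of 184.

185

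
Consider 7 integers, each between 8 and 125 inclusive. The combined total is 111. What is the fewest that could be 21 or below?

If only k of them are at most 21, the other 7 − k are at least 22, so the total is at least (7 − k)·22 + k·8.
This is ≤ 111, so (7 − k)·22 + 8k ≤ 111, which gives k ≥ 4.
Exactly 4 works: 4 values at 8 and 3 at 22 total 98; raise one of the low values by 13 (still ≤ 21) to hit 111.

4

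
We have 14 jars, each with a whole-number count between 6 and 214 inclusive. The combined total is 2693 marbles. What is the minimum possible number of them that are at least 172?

7

If only k of them are at least 172, the other 14 − k are at most 171, so the total is at most k·214 + (14 − k)·171.
This must reach 2693, so k·214 + (14 − k)·171 ≥ 2693, giving k ≥ 7.
Exactly 7 works: 7 values at 214 and 7 at 171 total 2695; lower one of the high values by 2 (still ≥ 172) to hit 2693.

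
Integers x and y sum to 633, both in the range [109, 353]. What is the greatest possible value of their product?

100172

For a fixed sum, the product xy is largest when x and y are as close as possible.
Taking x = 316 and y = 317 (both in [109, 353]) gives xy = 100172.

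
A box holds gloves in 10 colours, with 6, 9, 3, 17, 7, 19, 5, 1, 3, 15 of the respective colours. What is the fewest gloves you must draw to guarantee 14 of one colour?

In the worst case you take as many as possible of each colour without reaching 14: 6 + 9 + 3 + 13 + 7 + 13 + 5 + 1 + 3 + 13 = 73.
The next one must give 14 of some colour, so 73 + 1 = 74.

74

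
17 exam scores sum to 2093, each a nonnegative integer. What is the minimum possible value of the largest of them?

124

The average is 2093/17 > 123, so not all 17 can be 123 or less; the largest is ≥ 124.
Equality holds with 2 values of 124 and 15 values of 123.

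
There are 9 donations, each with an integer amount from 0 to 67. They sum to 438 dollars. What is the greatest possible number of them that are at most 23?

3

Suppose k of them are at most 23. Those contribute at most 23 each and the rest at most 67 each.
So the total is at most 23k + 67(9 − k) = 603 − 44k. This must still be ≥ 438, so k ≤ 3.
k = 3 is achieved by 3 values at 23 and 6 at 67, total 471; lower one of the 67's by 33 (still > 23) to reach 438.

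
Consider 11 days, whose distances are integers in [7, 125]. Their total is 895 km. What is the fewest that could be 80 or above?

1

Each value short of 80 is at most 79, costing at least 125 − 79 = 46 against the maximum total of 1375.
We can afford to lose at most 1375 − 895 = 480, so at most ⌊480/46⌋ = 10 fall short, and at least 1 are ≥ 80.
Exactly 1 works: 1 value at 125 and 10 at 79 total 915; lower one of the high values by 20 (still ≥ 80) to hit 895.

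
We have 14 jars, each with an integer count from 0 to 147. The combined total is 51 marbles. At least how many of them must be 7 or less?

8

Let j be the number exceeding 7. Then the total is ≥ 8·j + 0·(14 − j) = 0 + 8j.
So 8j ≤ 51 and j ≤ 6; hence at least 14 − 6 = 8 are ≤ 7.
Exactly 8 works: 8 values at 0 and 6 at 8 total 48; raise one of the low values by 3 (still ≤ 7) to hit 51.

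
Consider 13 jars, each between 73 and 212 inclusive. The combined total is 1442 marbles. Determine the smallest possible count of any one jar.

To make one jar as small as possible, make the other 12 as large as possible.
The other 12 can take up 12 × 212 = 2544 ≥ 1442 − 73, so one jar can sit at its floor of 73.
Achievable: one at 73 and the other 12 totalling 1369, which fits since 12 × 73 ≤ 1369 ≤ 12 × 212.

73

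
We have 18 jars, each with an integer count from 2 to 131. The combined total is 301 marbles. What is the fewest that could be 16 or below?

Let j be the number exceeding 16. Then the total is ≥ 17·j + 2·(18 − j) = 36 + 15j.
So 15j ≤ 265 and j ≤ 17; hence at least 18 − 17 = 1 are ≤ 16.
Exactly 1 works: 1 value at 2 and 17 at 17 total 291; raise one of the low values by 10 (still ≤ 16) to hit 301.

1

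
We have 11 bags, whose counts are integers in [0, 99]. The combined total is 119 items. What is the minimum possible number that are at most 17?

5

Each value above 17 is at least 18, contributing at least 18 − 0 = 18 above the floor 0.
The sum exceeds the floor total 0 by 119, so at most ⌊119/18⌋ = 6 exceed 17, and at least 5 are ≤ 17.
Exactly 5 works: 5 values at 0 and 6 at 18 total 108; raise one of the low values by 11 (still ≤ 17) to hit 119.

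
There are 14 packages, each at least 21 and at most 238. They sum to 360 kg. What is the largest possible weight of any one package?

Maximizing one value means minimizing the remaining 13.
The other 13 contribute at least 13 × 21 = 273, leaving at most 360 − 273 = 87.
Since 87 ≤ 238, this is achievable: one at 87 and 13 at 21.

87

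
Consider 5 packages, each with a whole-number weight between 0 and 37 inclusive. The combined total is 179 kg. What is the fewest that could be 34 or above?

Each value short of 34 is at most 33, costing at least 37 − 33 = 4 against the maximum total of 185.
We can afford to lose at most 185 − 179 = 6, so at most ⌊6/4⌋ = 1 fall short, and at least 4 are ≥ 34.
Exactly 4 works: 4 values at 37 and 1 at 33 total 181; lower one of the high values by 2 (still ≥ 34) to hit 179.

4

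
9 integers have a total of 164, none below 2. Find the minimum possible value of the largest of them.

The average is 164/9 > 18, so not all 9 can be 18 or less; the largest is ≥ 19.
Taking 7 copies of 18 and 2 copies of 19 gives exactly 164, so 19 is attained.

19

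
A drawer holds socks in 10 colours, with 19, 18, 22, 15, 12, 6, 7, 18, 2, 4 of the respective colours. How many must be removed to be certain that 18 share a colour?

In the worst case you take as many as possible of each colour without reaching 18: 17 + 17 + 17 + 15 + 12 + 6 + 7 + 17 + 2 + 4 = 114.
The next one must give 18 of some colour, so 114 + 1 = 115.

115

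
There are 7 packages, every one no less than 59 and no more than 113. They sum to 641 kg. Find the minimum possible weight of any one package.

59

To make one package as small as possible, make the other 6 as large as possible.
The other 6 can take up 6 × 113 = 678 ≥ 641 − 59, so one package can sit at its floor of 59.
Achievable: one at 59 and the other 6 totalling 582, which fits since 6 × 59 ≤ 582 ≤ 6 × 113.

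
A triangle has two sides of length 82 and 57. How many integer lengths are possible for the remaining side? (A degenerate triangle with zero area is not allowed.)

The triangle inequality gives |82 − 57| < c < 82 + 57, i.e. 25 < c < 139.
So c can be any integer from 26 to 138: 113 values.

113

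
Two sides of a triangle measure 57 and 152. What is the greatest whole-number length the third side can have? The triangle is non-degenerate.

208

The third side must be less than 57 + 152 = 209.
The largest integer below 209 is 208.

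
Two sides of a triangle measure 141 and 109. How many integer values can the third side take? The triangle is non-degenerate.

The triangle inequality gives |141 − 109| < c < 141 + 109, i.e. 32 < c < 250.
So c can be any integer from 33 to 249: 217 values.

217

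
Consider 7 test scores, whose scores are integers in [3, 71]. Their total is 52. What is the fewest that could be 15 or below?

5

Let j be the number exceeding 15. Then the total is ≥ 16·j + 3·(7 − j) = 21 + 13j.
So 13j ≤ 31 and j ≤ 2; hence at least 7 − 2 = 5 are ≤ 15.
Exactly 5 works: 5 values at 3 and 2 at 16 total 47; raise one of the low values by 5 (still ≤ 15) to hit 52.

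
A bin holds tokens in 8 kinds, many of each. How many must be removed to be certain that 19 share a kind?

In the worst case you draw 18 of each of the 8 kinds: 8 × 18 = 144.
One more forces 19 of some kind, so 144 + 1 = 145.

145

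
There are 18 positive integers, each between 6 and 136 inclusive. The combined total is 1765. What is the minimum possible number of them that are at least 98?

If only k of them are at least 98, the other 18 − k are at most 97, so the total is at most k·136 + (18 − k)·97.
This must reach 1765, so k·136 + (18 − k)·97 ≥ 1765, giving k ≥ 1.
Exactly 1 works: 1 value at 136 and 17 at 97 total 1785; lower one of the high values by 20 (still ≥ 98) to hit 1765.

1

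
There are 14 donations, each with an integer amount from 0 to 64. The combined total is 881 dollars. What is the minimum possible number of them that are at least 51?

Each value short of 51 is at most 50, costing at least 64 − 50 = 14 against the maximum total of 896.
We can afford to lose at most 896 − 881 = 15, so at most ⌊15/14⌋ = 1 fall short, and at least 13 are ≥ 51.
Exactly 13 works: 13 values at 64 and 1 at 50 total 882; lower one of the high values by 1 (still ≥ 51) to hit 881.

13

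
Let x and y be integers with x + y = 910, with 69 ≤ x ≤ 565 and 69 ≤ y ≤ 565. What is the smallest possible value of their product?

Since x + y is fixed, pushing one of them to its bound minimizes the product.
The extreme feasible split is x = 345, y = 565, giving xy = 194925.

194925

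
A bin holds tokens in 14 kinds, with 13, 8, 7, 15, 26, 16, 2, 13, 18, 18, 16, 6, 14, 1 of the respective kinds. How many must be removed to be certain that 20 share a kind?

167

In the worst case you take as many as possible of each kind without reaching 20: 13 + 8 + 7 + 15 + 19 + 16 + 2 + 13 + 18 + 18 + 16 + 6 + 14 + 1 = 166.
The next one must give 20 of some kind, so 166 + 1 = 167.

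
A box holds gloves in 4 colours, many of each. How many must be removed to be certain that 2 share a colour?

5

In the worst case you draw 1 of each of the 4 colours: 4 × 1 = 4.
One more forces 2 of some colour, so 4 + 1 = 5.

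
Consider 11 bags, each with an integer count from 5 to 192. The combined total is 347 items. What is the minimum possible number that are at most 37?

Each value above 37 is at least 38, contributing at least 38 − 5 = 33 above the floor 5.
The sum exceeds the floor total 55 by 292, so at most ⌊292/33⌋ = 8 exceed 37, and at least 3 are ≤ 37.
Exactly 3 works: 3 values at 5 and 8 at 38 total 319; raise one of the low values by 28 (still ≤ 37) to hit 347.

3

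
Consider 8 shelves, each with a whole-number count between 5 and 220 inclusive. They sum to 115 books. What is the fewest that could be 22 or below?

Let j be the number exceeding 22. Then the total is ≥ 23·j + 5·(8 − j) = 40 + 18j.
So 18j ≤ 75 and j ≤ 4; hence at least 8 − 4 = 4 are ≤ 22.
Exactly 4 works: 4 values at 5 and 4 at 23 total 112; raise one of the low values by 3 (still ≤ 22) to hit 115.

4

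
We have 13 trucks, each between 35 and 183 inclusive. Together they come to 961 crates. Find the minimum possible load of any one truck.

To make one truck as small as possible, make the other 12 as large as possible.
The other 12 can take up 12 × 183 = 2196 ≥ 961 − 35, so one truck can sit at its floor of 35.
Achievable: one at 35 and the other 12 totalling 926, which fits since 12 × 35 ≤ 926 ≤ 12 × 183.

35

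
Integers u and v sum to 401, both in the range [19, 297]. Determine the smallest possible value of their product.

30888

uv = u(401 − u) is concave in u, so over [104, 297] it is minimized at an endpoint.
At the endpoint u = 104, v = 401 − 104 = 297, so uv = 104 × 297 = 30888.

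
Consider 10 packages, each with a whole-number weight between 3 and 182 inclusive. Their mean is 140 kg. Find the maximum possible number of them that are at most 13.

2

The total is 10 × 140 = 1400.
Each value at 13 or below falls at least 182 − 13 = 169 short of the ceiling 182.
The ceiling total is 10 × 182 = 1820, and we need 1400, so at most ⌊(1820 − 1400)/169⌋ = 2 can be that low.
k = 2 is achieved by 2 values at 13 and 8 at 182, total 1482; lower one of the 182's by 82 (still > 13) to reach 1400.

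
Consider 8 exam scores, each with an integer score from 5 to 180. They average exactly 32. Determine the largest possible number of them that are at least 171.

1

The total is 8 × 32 = 256.
With k values at 171 or above and the rest at least 5, the sum is at least 40 + 166k.
Since the sum is 256, we need 166k ≤ 216, i.e. k ≤ 1.
k = 1 is achieved by 1 value at 171 and 7 at 5, total 206; add 50 to one value (staying below 171) to reach 256.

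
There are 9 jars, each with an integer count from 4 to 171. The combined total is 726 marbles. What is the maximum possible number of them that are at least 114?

6

If k of the values are ≥ 114, the total is ≥ 114k + 4(9 − k).
Setting 114k + 4(9 − k) ≤ 726 gives 110k ≤ 690, so k ≤ 6.
k = 6 is achieved by 6 values at 114 and 3 at 4, total 696; add 30 to one value (staying below 114) to reach 726.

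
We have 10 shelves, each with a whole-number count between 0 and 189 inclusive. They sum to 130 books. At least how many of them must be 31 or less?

6

Let j be the number exceeding 31. Then the total is ≥ 32·j + 0·(10 − j) = 0 + 32j.
So 32j ≤ 130 and j ≤ 4; hence at least 10 − 4 = 6 are ≤ 31.
Exactly 6 works: 6 values at 0 and 4 at 32 total 128; raise one of the low values by 2 (still ≤ 31) to hit 130.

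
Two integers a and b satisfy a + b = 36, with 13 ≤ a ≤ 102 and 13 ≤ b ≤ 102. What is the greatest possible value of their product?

324

With a + b fixed, ab peaks when the two are closest together.
Taking a = 18 and b = 18 (both in [13, 102]) gives ab = 324.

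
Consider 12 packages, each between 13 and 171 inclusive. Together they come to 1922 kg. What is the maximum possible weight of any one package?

To make one package as large as possible, make the other 11 as small as possible.
The other 11 contribute at least 11 × 13 = 143, leaving at most 1922 − 143 = 1779.
But each package is capped at 171, so the maximum is 171.
Achievable: one at 171 and the other 11 totalling 1751, which fits since 11 × 13 ≤ 1751 ≤ 11 × 171.

171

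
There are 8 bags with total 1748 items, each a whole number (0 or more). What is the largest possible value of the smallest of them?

218

If every one of the 8 were at least 219, the total would be at least 8 × 219 = 1752 > 1748.
Taking 4 copies of 218 and 4 copies of 219 gives exactly 1748, so 218 is attained.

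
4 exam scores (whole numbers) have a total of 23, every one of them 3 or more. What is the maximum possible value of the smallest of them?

5

The average is 23/4 < 6, so some value is ≤ 5.
Equality holds with 1 value of 5 and 3 values of 6.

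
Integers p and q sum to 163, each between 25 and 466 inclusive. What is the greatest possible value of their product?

6642

For a fixed sum, the product pq is largest when p and q are as close as possible.
Taking p = 81 and q = 82 (both in [25, 466]) gives pq = 6642.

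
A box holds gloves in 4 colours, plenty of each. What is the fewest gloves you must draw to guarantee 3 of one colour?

9

You could draw 2 of every colour without reaching 3 of any — 8 in all.
One more forces 3 of some colour, so 8 + 1 = 9.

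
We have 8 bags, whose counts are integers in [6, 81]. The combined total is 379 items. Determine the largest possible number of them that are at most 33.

Each value at 33 or below falls at least 81 − 33 = 48 short of the ceiling 81.
The ceiling total is 8 × 81 = 648, and we need 379, so at most ⌊(648 − 379)/48⌋ = 5 can be that low.
k = 5 is achieved by 5 values at 33 and 3 at 81, total 408; lower one of the 81's by 29 (still > 33) to reach 379.

5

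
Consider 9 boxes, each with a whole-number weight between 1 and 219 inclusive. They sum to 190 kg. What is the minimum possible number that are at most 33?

Let j be the number exceeding 33. Then the total is ≥ 34·j + 1·(9 − j) = 9 + 33j.
So 33j ≤ 181 and j ≤ 5; hence at least 9 − 5 = 4 are ≤ 33.
Exactly 4 works: 4 values at 1 and 5 at 34 total 174; raise one of the low values by 16 (still ≤ 33) to hit 190.

4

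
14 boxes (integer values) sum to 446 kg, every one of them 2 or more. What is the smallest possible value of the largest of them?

The average is 446/14 > 31, so not all 14 can be 31 or less; the largest is ≥ 32.
Achievable: 12 of them at 32 and 2 at 31 total 446.

32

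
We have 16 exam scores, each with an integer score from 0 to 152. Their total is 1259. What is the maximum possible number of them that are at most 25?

Suppose k of them are at most 25. Those contribute at most 25 each and the rest at most 152 each.
So the total is at most 25k + 152(16 − k) = 2432 − 127k. This must still be ≥ 1259, so k ≤ 9.
k = 9 is achieved by 9 values at 25 and 7 at 152, total 1289; lower one of the 152's by 30 (still > 25) to reach 1259.

9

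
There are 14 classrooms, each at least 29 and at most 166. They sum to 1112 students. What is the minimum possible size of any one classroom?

Minimizing one value means maximizing the remaining 13.
The other 13 can take up 13 × 166 = 2158 ≥ 1112 − 29, so one classroom can sit at its floor of 29.
Achievable: one at 29 and the other 13 totalling 1083, which fits since 13 × 29 ≤ 1083 ≤ 13 × 166.

29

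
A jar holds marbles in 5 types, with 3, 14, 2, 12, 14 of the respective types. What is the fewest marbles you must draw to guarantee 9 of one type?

30

In the worst case you take as many as possible of each type without reaching 9: 3 + 8 + 2 + 8 + 8 = 29.
The next one must give 9 of some type, so 29 + 1 = 30.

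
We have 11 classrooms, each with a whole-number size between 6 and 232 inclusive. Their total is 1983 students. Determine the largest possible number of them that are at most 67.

Suppose k of them are at most 67. Those contribute at most 67 each and the rest at most 232 each.
So the total is at most 67k + 232(11 − k) = 2552 − 165k. This must still be ≥ 1983, so k ≤ 3.
k = 3 is achieved by 3 values at 67 and 8 at 232, total 2057; lower one of the 232's by 74 (still > 67) to reach 1983.

3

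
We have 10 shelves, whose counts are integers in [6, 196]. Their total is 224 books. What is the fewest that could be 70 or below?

If only k of them are at most 70, the other 10 − k are at least 71, so the total is at least (10 − k)·71 + k·6.
This is ≤ 224, so (10 − k)·71 + 6k ≤ 224, which gives k ≥ 8.
Exactly 8 works: 8 values at 6 and 2 at 71 total 190; raise one of the low values by 34 (still ≤ 70) to hit 224.

8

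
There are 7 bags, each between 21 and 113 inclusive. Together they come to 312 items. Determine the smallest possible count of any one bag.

To make one bag as small as possible, make the other 6 as large as possible.
The other 6 can take up 6 × 113 = 678 ≥ 312 − 21, so one bag can sit at its floor of 21.
Achievable: one at 21 and the other 6 totalling 291, which fits since 6 × 21 ≤ 291 ≤ 6 × 113.

21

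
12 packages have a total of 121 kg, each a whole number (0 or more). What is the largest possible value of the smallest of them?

10

The average is 121/12 < 11, so some value is ≤ 10.
Achievable: 11 of them at 10 and 1 at 11 total 121.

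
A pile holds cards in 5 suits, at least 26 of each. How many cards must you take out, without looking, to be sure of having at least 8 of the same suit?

You could draw 7 of every suit without reaching 8 of any — 35 in all.
One more forces 8 of some suit, so 35 + 1 = 36.

36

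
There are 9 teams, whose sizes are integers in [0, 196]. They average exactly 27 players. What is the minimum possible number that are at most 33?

The total is 9 × 27 = 243.
If only k of them are at most 33, the other 9 − k are at least 34, so the total is at least (9 − k)·34 + k·0.
This is ≤ 243, so (9 − k)·34 + 0k ≤ 243, which gives k ≥ 2.
Exactly 2 works: 2 values at 0 and 7 at 34 total 238; raise one of the low values by 5 (still ≤ 33) to hit 243.

2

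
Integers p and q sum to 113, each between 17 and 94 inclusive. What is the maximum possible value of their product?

3192

pq = p(113 − p) is maximized when p is as near 113/2 as the bounds allow.
Taking p = 56 and q = 57 (both in [17, 94]) gives pq = 3192.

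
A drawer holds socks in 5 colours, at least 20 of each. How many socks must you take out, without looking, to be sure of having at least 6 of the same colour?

In the worst case you draw 5 of each of the 5 colours: 5 × 5 = 25.
One more forces 6 of some colour, so 25 + 1 = 26.

26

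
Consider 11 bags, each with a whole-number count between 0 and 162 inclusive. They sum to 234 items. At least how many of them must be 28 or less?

Let j be the number exceeding 28. Then the total is ≥ 29·j + 0·(11 − j) = 0 + 29j.
So 29j ≤ 234 and j ≤ 8; hence at least 11 − 8 = 3 are ≤ 28.
Exactly 3 works: 3 values at 0 and 8 at 29 total 232; raise one of the low values by 2 (still ≤ 28) to hit 234.

3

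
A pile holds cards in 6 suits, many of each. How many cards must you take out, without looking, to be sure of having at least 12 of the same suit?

You could draw 11 of every suit without reaching 12 of any — 66 in all.
One more forces 12 of some suit, so 66 + 1 = 67.

67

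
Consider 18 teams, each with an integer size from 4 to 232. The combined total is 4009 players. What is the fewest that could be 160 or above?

16

If only k of them are at least 160, the other 18 − k are at most 159, so the total is at most k·232 + (18 − k)·159.
This must reach 4009, so k·232 + (18 − k)·159 ≥ 4009, giving k ≥ 16.
Exactly 16 works: 16 values at 232 and 2 at 159 total 4030; lower one of the high values by 21 (still ≥ 160) to hit 4009.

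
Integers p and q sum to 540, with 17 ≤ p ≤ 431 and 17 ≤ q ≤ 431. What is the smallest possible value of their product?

For a fixed sum, pq is smallest when p and q are as far apart as possible.
The extreme feasible split is p = 109, q = 431, giving pq = 46979.

46979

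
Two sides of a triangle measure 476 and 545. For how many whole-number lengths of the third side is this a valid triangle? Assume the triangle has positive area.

951

The triangle inequality gives |476 − 545| < c < 476 + 545, i.e. 69 < c < 1021.
So c can be any integer from 70 to 1020: 951 values.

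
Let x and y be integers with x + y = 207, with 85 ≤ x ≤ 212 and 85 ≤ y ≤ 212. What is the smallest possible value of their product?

Since x + y is fixed, pushing one of them to its bound minimizes the product.
The extreme feasible split is x = 85, y = 122, giving xy = 10370.

10370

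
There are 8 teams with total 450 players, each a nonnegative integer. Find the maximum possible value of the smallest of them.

The 8 values sum to 450, so their minimum is at most ⌊450/8⌋ = 56.
Taking 6 copies of 56 and 2 copies of 57 gives exactly 450, so 56 is attained.

56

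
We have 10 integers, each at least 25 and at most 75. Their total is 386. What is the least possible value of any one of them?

25

Minimizing one value means maximizing the remaining 9.
The other 9 can take up 9 × 75 = 675 ≥ 386 − 25, so one integer can sit at its floor of 25.
Achievable: one at 25 and the other 9 totalling 361, which fits since 9 × 25 ≤ 361 ≤ 9 × 75.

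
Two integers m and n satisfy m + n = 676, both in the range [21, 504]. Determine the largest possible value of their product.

114244

mn = m(676 − m) is maximized when m is as near 676/2 as the bounds allow.
Taking m = 338 and n = 338 (both in [21, 504]) gives mn = 114244.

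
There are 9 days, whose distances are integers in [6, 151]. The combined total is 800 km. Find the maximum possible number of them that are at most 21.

Each value at 21 or below falls at least 151 − 21 = 130 short of the ceiling 151.
The ceiling total is 9 × 151 = 1359, and we need 800, so at most ⌊(1359 − 800)/130⌋ = 4 can be that low.
k = 4 is achieved by 4 values at 21 and 5 at 151, total 839; lower one of the 151's by 39 (still > 21) to reach 800.

4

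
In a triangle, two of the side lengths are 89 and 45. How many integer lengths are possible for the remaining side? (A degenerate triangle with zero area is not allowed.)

89

The triangle inequality gives |89 − 45| < c < 89 + 45, i.e. 44 < c < 134.
So c can be any integer from 45 to 133: 89 values.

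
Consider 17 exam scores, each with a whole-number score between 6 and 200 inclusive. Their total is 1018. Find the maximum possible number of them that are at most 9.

Each value at 9 or below falls at least 200 − 9 = 191 short of the ceiling 200.
The ceiling total is 17 × 200 = 3400, and we need 1018, so at most ⌊(3400 − 1018)/191⌋ = 12 can be that low.
k = 12 is achieved by 12 values at 9 and 5 at 200, total 1108; lower one of the 200's by 90 (still > 9) to reach 1018.

12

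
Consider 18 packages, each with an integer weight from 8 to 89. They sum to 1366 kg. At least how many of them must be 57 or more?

Suppose at most 18 − j of them reach 57; then j values are ≤ 56 and the rest ≤ 89.
The total is then ≤ 56·j + 89·(18 − j) = 1602 − 33j. For this to be ≥ 1366 we need j ≤ 7, so at least 18 − 7 = 11 must reach 57.
Exactly 11 works: 11 values at 89 and 7 at 56 total 1371; lower one of the high values by 5 (still ≥ 57) to hit 1366.

11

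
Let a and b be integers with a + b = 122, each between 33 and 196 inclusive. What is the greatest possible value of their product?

With a + b fixed, ab peaks when the two are closest together.
Taking a = 61 and b = 61 (both in [33, 196]) gives ab = 3721.

3721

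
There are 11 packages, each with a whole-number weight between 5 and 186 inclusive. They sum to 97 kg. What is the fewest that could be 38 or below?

10

Each value above 38 is at least 39, contributing at least 39 − 5 = 34 above the floor 5.
The sum exceeds the floor total 55 by 42, so at most ⌊42/34⌋ = 1 exceed 38, and at least 10 are ≤ 38.
Exactly 10 works: 10 values at 5 and 1 at 39 total 89; raise one of the low values by 8 (still ≤ 38) to hit 97.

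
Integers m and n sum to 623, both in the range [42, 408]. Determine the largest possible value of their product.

97032

With m + n fixed, mn peaks when the two are closest together.
Taking m = 311 and n = 312 (both in [42, 408]) gives mn = 97032.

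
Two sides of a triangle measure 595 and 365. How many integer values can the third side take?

The triangle inequality gives |595 − 365| < c < 595 + 365, i.e. 230 < c < 960.
So c can be any integer from 231 to 959: 729 values.

729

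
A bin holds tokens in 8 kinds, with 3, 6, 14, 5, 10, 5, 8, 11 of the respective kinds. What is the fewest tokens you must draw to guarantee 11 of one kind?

In the worst case you take as many as possible of each kind without reaching 11: 3 + 6 + 10 + 5 + 10 + 5 + 8 + 10 = 57.
The next one must give 11 of some kind, so 57 + 1 = 58.

58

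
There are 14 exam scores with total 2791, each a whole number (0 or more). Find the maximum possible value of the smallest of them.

199

If every one of the 14 were at least 200, the total would be at least 14 × 200 = 2800 > 2791.
Taking 9 copies of 199 and 5 copies of 200 gives exactly 2791, so 199 is attained.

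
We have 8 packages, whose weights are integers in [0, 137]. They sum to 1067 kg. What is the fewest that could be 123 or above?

7

Each value short of 123 is at most 122, costing at least 137 − 122 = 15 against the maximum total of 1096.
We can afford to lose at most 1096 − 1067 = 29, so at most ⌊29/15⌋ = 1 fall short, and at least 7 are ≥ 123.
Exactly 7 works: 7 values at 137 and 1 at 122 total 1081; lower one of the high values by 14 (still ≥ 123) to hit 1067.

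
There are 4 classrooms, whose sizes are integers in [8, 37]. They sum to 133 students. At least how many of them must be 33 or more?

Each value short of 33 is at most 32, costing at least 37 − 32 = 5 against the maximum total of 148.
We can afford to lose at most 148 − 133 = 15, so at most ⌊15/5⌋ = 3 fall short, and at least 1 are ≥ 33.
Exactly 1 works: 1 value at 37 and 3 at 32 total 133.

1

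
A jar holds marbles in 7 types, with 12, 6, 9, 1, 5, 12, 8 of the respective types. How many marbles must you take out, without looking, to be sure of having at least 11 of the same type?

50

In the worst case you take as many as possible of each type without reaching 11: 10 + 6 + 9 + 1 + 5 + 10 + 8 = 49.
The next one must give 11 of some type, so 49 + 1 = 50.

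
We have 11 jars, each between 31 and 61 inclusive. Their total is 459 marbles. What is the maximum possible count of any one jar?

To make one jar as large as possible, make the other 10 as small as possible.
The other 10 contribute at least 10 × 31 = 310, leaving at most 459 − 310 = 149.
But each jar is capped at 61, so the maximum is 61.
Achievable: one at 61 and the other 10 totalling 398, which fits since 10 × 31 ≤ 398 ≤ 10 × 61.

61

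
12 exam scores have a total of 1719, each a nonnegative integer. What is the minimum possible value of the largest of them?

The 12 values sum to 1719, so their maximum is at least ⌈1719/12⌉ = 144.
Equality holds with 3 values of 144 and 9 values of 143.

144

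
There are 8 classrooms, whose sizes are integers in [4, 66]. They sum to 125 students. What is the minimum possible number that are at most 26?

Each value above 26 is at least 27, contributing at least 27 − 4 = 23 above the floor 4.
The sum exceeds the floor total 32 by 93, so at most ⌊93/23⌋ = 4 exceed 26, and at least 4 are ≤ 26.
Exactly 4 works: 4 values at 4 and 4 at 27 total 124; raise one of the low values by 1 (still ≤ 26) to hit 125.

4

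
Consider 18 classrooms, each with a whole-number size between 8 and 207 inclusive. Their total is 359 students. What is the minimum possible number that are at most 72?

15

Each value above 72 is at least 73, contributing at least 73 − 8 = 65 above the floor 8.
The sum exceeds the floor total 144 by 215, so at most ⌊215/65⌋ = 3 exceed 72, and at least 15 are ≤ 72.
Exactly 15 works: 15 values at 8 and 3 at 73 total 339; raise one of the low values by 20 (still ≤ 72) to hit 359.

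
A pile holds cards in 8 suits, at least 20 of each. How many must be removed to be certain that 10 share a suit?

73

In the worst case you draw 9 of each of the 8 suits: 8 × 9 = 72.
One more forces 10 of some suit, so 72 + 1 = 73.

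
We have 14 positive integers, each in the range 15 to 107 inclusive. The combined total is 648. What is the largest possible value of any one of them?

107

To make one integer as large as possible, make the other 13 as small as possible.
The other 13 contribute at least 13 × 15 = 195, leaving at most 648 − 195 = 453.
But each integer is capped at 107, so the maximum is 107.
Achievable: one at 107 and the other 13 totalling 541, which fits since 13 × 15 ≤ 541 ≤ 13 × 107.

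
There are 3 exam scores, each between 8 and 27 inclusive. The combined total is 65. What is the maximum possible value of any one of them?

To make one score as large as possible, make the other 2 as small as possible.
The other 2 contribute at least 2 × 8 = 16, leaving at most 65 − 16 = 49.
But each score is capped at 27, so the maximum is 27.
Achievable: one at 27 and the other 2 totalling 38, which fits since 2 × 8 ≤ 38 ≤ 2 × 27.

27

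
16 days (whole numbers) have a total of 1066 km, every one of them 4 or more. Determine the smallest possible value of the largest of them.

67

The average is 1066/16 > 66, so not all 16 can be 66 or less; the largest is ≥ 67.
Equality holds with 10 values of 67 and 6 values of 66.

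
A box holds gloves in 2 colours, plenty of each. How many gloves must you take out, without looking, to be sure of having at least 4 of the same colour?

In the worst case you draw 3 of each of the 2 colours: 2 × 3 = 6.
One more forces 4 of some colour, so 6 + 1 = 7.

7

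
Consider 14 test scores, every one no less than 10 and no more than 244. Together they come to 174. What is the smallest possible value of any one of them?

10

To make one score as small as possible, make the other 13 as large as possible.
The other 13 can take up 13 × 244 = 3172 ≥ 174 − 10, so one score can sit at its floor of 10.
Achievable: one at 10 and the other 13 totalling 164, which fits since 13 × 10 ≤ 164 ≤ 13 × 244.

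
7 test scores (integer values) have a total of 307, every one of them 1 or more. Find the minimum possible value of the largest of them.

44

Some value must be at least ⌈307/7⌉ = 44, since 7 × 43 = 301 < 307.
Taking 1 copy of 43 and 6 copies of 44 gives exactly 307, so 44 is attained.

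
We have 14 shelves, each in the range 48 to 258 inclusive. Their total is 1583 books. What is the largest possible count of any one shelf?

258

To make one shelf as large as possible, make the other 13 as small as possible.
The other 13 contribute at least 13 × 48 = 624, leaving at most 1583 − 624 = 959.
But each shelf is capped at 258, so the maximum is 258.
Achievable: one at 258 and the other 13 totalling 1325, which fits since 13 × 48 ≤ 1325 ≤ 13 × 258.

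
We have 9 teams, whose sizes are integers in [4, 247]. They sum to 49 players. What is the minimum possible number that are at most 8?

7

Let j be the number exceeding 8. Then the total is ≥ 9·j + 4·(9 − j) = 36 + 5j.
So 5j ≤ 13 and j ≤ 2; hence at least 9 − 2 = 7 are ≤ 8.
Exactly 7 works: 7 values at 4 and 2 at 9 total 46; raise one of the low values by 3 (still ≤ 8) to hit 49.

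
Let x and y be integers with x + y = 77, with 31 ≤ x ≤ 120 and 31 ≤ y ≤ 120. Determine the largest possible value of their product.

For a fixed sum, the product xy is largest when x and y are as close as possible.
Taking x = 38 and y = 39 (both in [31, 120]) gives xy = 1482.

1482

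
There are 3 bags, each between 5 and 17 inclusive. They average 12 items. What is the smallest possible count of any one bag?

To make one bag as small as possible, make the other 2 as large as possible.
The total is 3 × 12 = 36.
The other 2 can take up 2 × 17 = 34 ≥ 36 − 5, so one bag can sit at its floor of 5.
Achievable: one at 5 and the other 2 totalling 31, which fits since 2 × 5 ≤ 31 ≤ 2 × 17.

5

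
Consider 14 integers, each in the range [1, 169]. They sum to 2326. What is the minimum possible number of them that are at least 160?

Each value short of 160 is at most 159, costing at least 169 − 159 = 10 against the maximum total of 2366.
We can afford to lose at most 2366 − 2326 = 40, so at most ⌊40/10⌋ = 4 fall short, and at least 10 are ≥ 160.
Exactly 10 works: 10 values at 169 and 4 at 159 total 2326.

10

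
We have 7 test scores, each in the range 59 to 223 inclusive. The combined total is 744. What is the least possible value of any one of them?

To make one score as small as possible, make the other 6 as large as possible.
The other 6 can take up 6 × 223 = 1338 ≥ 744 − 59, so one score can sit at its floor of 59.
Achievable: one at 59 and the other 6 totalling 685, which fits since 6 × 59 ≤ 685 ≤ 6 × 223.

59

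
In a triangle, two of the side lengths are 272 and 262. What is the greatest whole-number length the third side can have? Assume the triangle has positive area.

The third side must be less than 272 + 262 = 534.
The largest integer below 534 is 533.

533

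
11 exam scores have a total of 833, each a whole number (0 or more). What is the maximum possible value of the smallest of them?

75

If every one of the 11 were at least 76, the total would be at least 11 × 76 = 836 > 833.
Equality holds with 3 values of 75 and 8 values of 76.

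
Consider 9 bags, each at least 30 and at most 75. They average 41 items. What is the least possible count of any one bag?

Minimizing one value means maximizing the remaining 8.
The total is 9 × 41 = 369.
The other 8 can take up 8 × 75 = 600 ≥ 369 − 30, so one bag can sit at its floor of 30.
Achievable: one at 30 and the other 8 totalling 339, which fits since 8 × 30 ≤ 339 ≤ 8 × 75.

30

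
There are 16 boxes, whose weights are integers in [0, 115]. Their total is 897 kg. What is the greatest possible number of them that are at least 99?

9

With k values at 99 or above and the rest at least 0, the sum is at least 0 + 99k.
Since the sum is 897, we need 99k ≤ 897, i.e. k ≤ 9.
k = 9 is achieved by 9 values at 99 and 7 at 0, total 891; add 6 to one value (staying below 99) to reach 897.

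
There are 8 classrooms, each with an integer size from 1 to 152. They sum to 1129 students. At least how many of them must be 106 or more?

7

Suppose at most 8 − j of them reach 106; then j values are ≤ 105 and the rest ≤ 152.
The total is then ≤ 105·j + 152·(8 − j) = 1216 − 47j. For this to be ≥ 1129 we need j ≤ 1, so at least 8 − 1 = 7 must reach 106.
Exactly 7 works: 7 values at 152 and 1 at 105 total 1169; lower one of the high values by 40 (still ≥ 106) to hit 1129.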